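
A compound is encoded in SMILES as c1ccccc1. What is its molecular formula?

C6H6

Heavy atoms from the SMILES: 6 C.
Implicit hydrogens by atom environment:
  6 × C (aromatic): 1 H each → 6
  Total hydrogens = 6.
Molecular formula: C6H6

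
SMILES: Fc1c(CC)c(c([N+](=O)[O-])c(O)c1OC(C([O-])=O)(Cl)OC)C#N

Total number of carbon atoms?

The symbol for carbon appears 12 times in the SMILES. Lowercase c denotes aromatic carbon and counts toward C.

12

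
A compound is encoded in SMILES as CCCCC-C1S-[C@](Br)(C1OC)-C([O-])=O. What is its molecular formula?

Heavy atoms from the SMILES: 1 Br, 10 C, 3 O, 1 S.
Implicit hydrogens by atom environment:
  4 × C: 2 H each → 8
  2 × C: 3 H each → 6
  2 × C: 1 H each → 2
  2 × C: no H
  2 × O: no H
  1 × Br: no H
  1 × O (charge -1): no H
  1 × S: no H
  Total hydrogens = 16.
Net charge -1.
Molecular formula: C10H16BrO3S-

C10H16BrO3S-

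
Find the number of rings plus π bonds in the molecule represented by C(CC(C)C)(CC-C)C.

0

Molecular formula from the SMILES: C9H20.
DoU = (2C + 2 + N − H − X)/2 = (2·9 + 2 + 0 − 20 − 0)/2 = 0/2 = 0.
(Structurally: 0 ring(s) + 0 π bond(s) = 0.)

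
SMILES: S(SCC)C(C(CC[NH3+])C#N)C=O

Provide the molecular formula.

Heavy atoms from the SMILES: 8 C, 2 N, 1 O, 2 S.
Implicit hydrogens by atom environment:
  3 × C: 2 H each → 6
  3 × C: 1 H each → 3
  2 × S: no H
  1 × C: 3 H
  1 × C: no H
  1 × N (charge +1): 3 H
  1 × N: no H
  1 × O: no H
  Total hydrogens = 15.
Net charge +1.
Molecular formula: C8H15N2OS2+

C8H15N2OS2+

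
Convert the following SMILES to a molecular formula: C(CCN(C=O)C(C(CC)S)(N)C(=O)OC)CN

Heavy atoms from the SMILES: 11 C, 3 N, 3 O, 1 S.
Implicit hydrogens by atom environment:
  5 × C: 2 H each → 10
  3 × O: no H
  2 × C: 3 H each → 6
  2 × C: 1 H each → 2
  2 × C: no H
  2 × N: 2 H each → 4
  1 × N: no H
  1 × S: 1 H
  Total hydrogens = 23.
Molecular formula: C11H23N3O3S

C11H23N3O3S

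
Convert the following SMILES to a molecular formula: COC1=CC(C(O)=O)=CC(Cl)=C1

C8H7ClO3

Heavy atoms from the SMILES: 8 C, 1 Cl, 3 O.
Implicit hydrogens by atom environment:
  3 × C (aromatic): 1 H each → 3
  3 × C (aromatic): no H
  2 × O: no H
  1 × C: 3 H
  1 × C: no H
  1 × Cl: no H
  1 × O: 1 H
  Total hydrogens = 7.
Molecular formula: C8H7ClO3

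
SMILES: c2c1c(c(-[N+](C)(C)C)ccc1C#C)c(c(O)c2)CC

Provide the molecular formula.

Heavy atoms from the SMILES: 17 C, 1 N, 1 O.
Implicit hydrogens by atom environment:
  6 × C (aromatic): no H
  4 × C: 3 H each → 12
  4 × C (aromatic): 1 H each → 4
  1 × C: 2 H
  1 × C: 1 H
  1 × C: no H
  1 × N (charge +1): no H
  1 × O: 1 H
  Total hydrogens = 20.
Net charge +1.
Molecular formula: C17H20NO+

C17H20NO+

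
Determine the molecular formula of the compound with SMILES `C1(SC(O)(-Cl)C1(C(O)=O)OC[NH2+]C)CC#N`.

Heavy atoms from the SMILES: 8 C, 1 Cl, 2 N, 4 O, 1 S.
Implicit hydrogens by atom environment:
  4 × C: no H
  2 × C: 2 H each → 4
  2 × O: 1 H each → 2
  2 × O: no H
  1 × C: 3 H
  1 × C: 1 H
  1 × Cl: no H
  1 × N (charge +1): 2 H
  1 × N: no H
  1 × S: no H
  Total hydrogens = 12.
Net charge +1.
Molecular formula: C8H12ClN2O4S+

C8H12ClN2O4S+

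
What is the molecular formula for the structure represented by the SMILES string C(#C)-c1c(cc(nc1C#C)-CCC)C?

Heavy atoms from the SMILES: 13 C, 1 N.
Implicit hydrogens by atom environment:
  4 × C (aromatic): no H
  2 × C: 3 H each → 6
  2 × C: 2 H each → 4
  2 × C: 1 H each → 2
  2 × C: no H
  1 × C (aromatic): 1 H
  1 × N (aromatic): no H
  Total hydrogens = 13.
Molecular formula: C13H13N

C13H13N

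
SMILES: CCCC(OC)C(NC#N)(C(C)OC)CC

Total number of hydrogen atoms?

24

Hydrogens are implicit in SMILES; fill each atom to its normal valence:
  5 × C: 3 H each → 15
  3 × C: 2 H each → 6
  2 × C: 1 H each → 2
  2 × C: no H
  2 × O: no H
  1 × N: 1 H
  1 × N: no H
  Total hydrogens = 24.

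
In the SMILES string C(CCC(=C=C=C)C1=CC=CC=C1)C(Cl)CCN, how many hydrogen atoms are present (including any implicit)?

Hydrogens are implicit in SMILES; fill each atom to its normal valence:
  6 × C: 2 H each → 12
  5 × C (aromatic): 1 H each → 5
  3 × C: no H
  1 × C: 1 H
  1 × C (aromatic): no H
  1 × Cl: no H
  1 × N: 2 H
  Total hydrogens = 20.

20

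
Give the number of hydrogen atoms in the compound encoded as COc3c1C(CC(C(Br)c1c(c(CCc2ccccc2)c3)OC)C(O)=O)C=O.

23

Hydrogens are implicit in SMILES; fill each atom to its normal valence:
  6 × C (aromatic): 1 H each → 6
  6 × C (aromatic): no H
  4 × C: 1 H each → 4
  4 × O: no H
  3 × C: 2 H each → 6
  2 × C: 3 H each → 6
  1 × Br: no H
  1 × C: no H
  1 × O: 1 H
  Total hydrogens = 23.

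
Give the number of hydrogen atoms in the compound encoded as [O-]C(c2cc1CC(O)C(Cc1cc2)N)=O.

Hydrogens are implicit in SMILES; fill each atom to its normal valence:
  3 × C (aromatic): 1 H each → 3
  3 × C (aromatic): no H
  2 × C: 2 H each → 4
  2 × C: 1 H each → 2
  1 × C: no H
  1 × N: 2 H
  1 × O: 1 H
  1 × O: no H
  1 × O (charge -1): no H
  Total hydrogens = 12.

12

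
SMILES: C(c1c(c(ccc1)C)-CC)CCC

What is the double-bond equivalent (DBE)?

4

Molecular formula from the SMILES: C13H20.
DoU = (2C + 2 + N − H − X)/2 = (2·13 + 2 + 0 − 20 − 0)/2 = 8/2 = 4.
(Structurally: 1 ring(s) + 3 π bond(s) = 4.)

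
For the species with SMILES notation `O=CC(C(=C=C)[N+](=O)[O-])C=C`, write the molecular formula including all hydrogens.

C7H7NO3

Heavy atoms from the SMILES: 7 C, 1 N, 3 O.
Implicit hydrogens by atom environment:
  3 × C: 1 H each → 3
  2 × C: 2 H each → 4
  2 × C: no H
  2 × O: no H
  1 × N (charge +1): no H
  1 × O (charge -1): no H
  Total hydrogens = 7.
Molecular formula: C7H7NO3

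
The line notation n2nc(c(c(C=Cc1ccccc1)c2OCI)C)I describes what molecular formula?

C14H12I2N2O

Heavy atoms from the SMILES: 14 C, 2 I, 2 N, 1 O.
Implicit hydrogens by atom environment:
  5 × C (aromatic): 1 H each → 5
  5 × C (aromatic): no H
  2 × C: 1 H each → 2
  2 × I: no H
  2 × N (aromatic): no H
  1 × C: 3 H
  1 × C: 2 H
  1 × O: no H
  Total hydrogens = 12.
Molecular formula: C14H12I2N2O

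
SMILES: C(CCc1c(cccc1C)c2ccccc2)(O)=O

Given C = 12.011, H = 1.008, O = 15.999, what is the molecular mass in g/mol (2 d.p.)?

240.30

Molecular formula: C16H16O2.
M = 16×12.011 + 16×1.008 + 2×15.999 = 240.30 g/mol.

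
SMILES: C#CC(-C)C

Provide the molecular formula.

C5H8

Heavy atoms from the SMILES: 5 C.
Implicit hydrogens by atom environment:
  2 × C: 3 H each → 6
  2 × C: 1 H each → 2
  1 × C: no H
  Total hydrogens = 8.
Molecular formula: C5H8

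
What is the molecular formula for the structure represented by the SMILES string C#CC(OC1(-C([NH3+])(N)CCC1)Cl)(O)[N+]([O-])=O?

C8H13ClN3O4+

Heavy atoms from the SMILES: 8 C, 1 Cl, 3 N, 4 O.
Implicit hydrogens by atom environment:
  4 × C: no H
  3 × C: 2 H each → 6
  2 × O: no H
  1 × C: 1 H
  1 × Cl: no H
  1 × N (charge +1): 3 H
  1 × N: 2 H
  1 × N (charge +1): no H
  1 × O: 1 H
  1 × O (charge -1): no H
  Total hydrogens = 13.
Net charge +1.
Molecular formula: C8H13ClN3O4+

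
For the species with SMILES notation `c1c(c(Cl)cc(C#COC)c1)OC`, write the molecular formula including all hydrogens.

C10H9ClO2

Heavy atoms from the SMILES: 10 C, 1 Cl, 2 O.
Implicit hydrogens by atom environment:
  3 × C (aromatic): 1 H each → 3
  3 × C (aromatic): no H
  2 × C: 3 H each → 6
  2 × C: no H
  2 × O: no H
  1 × Cl: no H
  Total hydrogens = 9.
Molecular formula: C10H9ClO2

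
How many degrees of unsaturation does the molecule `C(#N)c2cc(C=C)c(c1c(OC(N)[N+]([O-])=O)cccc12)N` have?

11

Molecular formula from the SMILES: C14H12N4O3.
DoU = (2C + 2 + N − H − X)/2 = (2·14 + 2 + 4 − 12 − 0)/2 = 22/2 = 11.
(Structurally: 2 ring(s) + 9 π bond(s) = 11.)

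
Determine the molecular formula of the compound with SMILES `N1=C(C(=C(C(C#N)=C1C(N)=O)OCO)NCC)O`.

C10H12N4O4

Heavy atoms from the SMILES: 10 C, 4 N, 4 O.
Implicit hydrogens by atom environment:
  5 × C (aromatic): no H
  2 × C: 2 H each → 4
  2 × C: no H
  2 × O: 1 H each → 2
  2 × O: no H
  1 × C: 3 H
  1 × N: 2 H
  1 × N: 1 H
  1 × N (aromatic): no H
  1 × N: no H
  Total hydrogens = 12.
Molecular formula: C10H12N4O4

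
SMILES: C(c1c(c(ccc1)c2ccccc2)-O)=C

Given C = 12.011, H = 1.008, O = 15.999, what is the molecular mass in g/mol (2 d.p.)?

196.25

Molecular formula: C14H12O.
M = 14×12.011 + 12×1.008 + 1×15.999 = 196.25 g/mol.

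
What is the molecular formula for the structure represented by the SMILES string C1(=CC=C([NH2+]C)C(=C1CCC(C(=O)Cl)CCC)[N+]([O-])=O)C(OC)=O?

C16H22ClN2O5+

Heavy atoms from the SMILES: 16 C, 1 Cl, 2 N, 5 O.
Implicit hydrogens by atom environment:
  4 × C: 2 H each → 8
  4 × C (aromatic): no H
  4 × O: no H
  3 × C: 3 H each → 9
  2 × C (aromatic): 1 H each → 2
  2 × C: no H
  1 × C: 1 H
  1 × Cl: no H
  1 × N (charge +1): 2 H
  1 × N (charge +1): no H
  1 × O (charge -1): no H
  Total hydrogens = 22.
Net charge +1.
Molecular formula: C16H22ClN2O5+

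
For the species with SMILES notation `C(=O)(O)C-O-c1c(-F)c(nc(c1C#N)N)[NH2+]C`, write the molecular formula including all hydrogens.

Heavy atoms from the SMILES: 9 C, 1 F, 4 N, 3 O.
Implicit hydrogens by atom environment:
  5 × C (aromatic): no H
  2 × C: no H
  2 × O: no H
  1 × C: 3 H
  1 × C: 2 H
  1 × F: no H
  1 × N (charge +1): 2 H
  1 × N: 2 H
  1 × N (aromatic): no H
  1 × N: no H
  1 × O: 1 H
  Total hydrogens = 10.
Net charge +1.
Molecular formula: C9H10FN4O3+

C9H10FN4O3+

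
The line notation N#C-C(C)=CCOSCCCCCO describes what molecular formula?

Heavy atoms from the SMILES: 10 C, 1 N, 2 O, 1 S.
Implicit hydrogens by atom environment:
  6 × C: 2 H each → 12
  2 × C: no H
  1 × C: 3 H
  1 × C: 1 H
  1 × N: no H
  1 × O: 1 H
  1 × O: no H
  1 × S: no H
  Total hydrogens = 17.
Molecular formula: C10H17NO2S

C10H17NO2S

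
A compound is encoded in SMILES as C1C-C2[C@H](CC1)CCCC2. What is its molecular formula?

C10H18

Heavy atoms from the SMILES: 10 C.
Implicit hydrogens by atom environment:
  8 × C: 2 H each → 16
  2 × C: 1 H each → 2
  Total hydrogens = 18.
Molecular formula: C10H18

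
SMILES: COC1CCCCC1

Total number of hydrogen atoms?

14

Hydrogens are implicit in SMILES; fill each atom to its normal valence:
  5 × C: 2 H each → 10
  1 × C: 3 H
  1 × C: 1 H
  1 × O: no H
  Total hydrogens = 14.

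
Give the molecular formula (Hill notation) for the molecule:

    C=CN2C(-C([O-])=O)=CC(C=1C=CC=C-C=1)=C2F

C13H9FNO2-

Heavy atoms from the SMILES: 13 C, 1 F, 1 N, 2 O.
Implicit hydrogens by atom environment:
  6 × C (aromatic): 1 H each → 6
  4 × C (aromatic): no H
  1 × C: 2 H
  1 × C: 1 H
  1 × C: no H
  1 × F: no H
  1 × N (aromatic): no H
  1 × O: no H
  1 × O (charge -1): no H
  Total hydrogens = 9.
Net charge -1.
Molecular formula: C13H9FNO2-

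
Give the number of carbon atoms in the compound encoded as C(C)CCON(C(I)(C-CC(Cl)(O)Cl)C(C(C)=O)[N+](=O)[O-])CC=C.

14

The symbol for carbon appears 14 times in the SMILES. (Cl is a single chlorine, not C + l.)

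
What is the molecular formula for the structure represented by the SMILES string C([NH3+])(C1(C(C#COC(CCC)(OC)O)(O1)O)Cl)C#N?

C11H16ClN2O5+

Heavy atoms from the SMILES: 11 C, 1 Cl, 2 N, 5 O.
Implicit hydrogens by atom environment:
  6 × C: no H
  3 × O: no H
  2 × C: 3 H each → 6
  2 × C: 2 H each → 4
  2 × O: 1 H each → 2
  1 × C: 1 H
  1 × Cl: no H
  1 × N (charge +1): 3 H
  1 × N: no H
  Total hydrogens = 16.
Net charge +1.
Molecular formula: C11H16ClN2O5+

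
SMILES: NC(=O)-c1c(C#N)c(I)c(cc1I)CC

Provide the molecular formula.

C10H8I2N2O

Heavy atoms from the SMILES: 10 C, 2 I, 2 N, 1 O.
Implicit hydrogens by atom environment:
  5 × C (aromatic): no H
  2 × C: no H
  2 × I: no H
  1 × C: 3 H
  1 × C: 2 H
  1 × C (aromatic): 1 H
  1 × N: 2 H
  1 × N: no H
  1 × O: no H
  Total hydrogens = 8.
Molecular formula: C10H8I2N2O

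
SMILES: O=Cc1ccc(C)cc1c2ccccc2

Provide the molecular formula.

C14H12O

Heavy atoms from the SMILES: 14 C, 1 O.
Implicit hydrogens by atom environment:
  8 × C (aromatic): 1 H each → 8
  4 × C (aromatic): no H
  1 × C: 3 H
  1 × C: 1 H
  1 × O: no H
  Total hydrogens = 12.
Molecular formula: C14H12O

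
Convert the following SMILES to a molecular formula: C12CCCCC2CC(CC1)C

Heavy atoms from the SMILES: 11 C.
Implicit hydrogens by atom environment:
  7 × C: 2 H each → 14
  3 × C: 1 H each → 3
  1 × C: 3 H
  Total hydrogens = 20.
Molecular formula: C11H20

C11H20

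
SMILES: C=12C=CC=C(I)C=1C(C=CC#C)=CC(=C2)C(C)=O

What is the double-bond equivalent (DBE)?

11

Molecular formula from the SMILES: C16H11IO.
DoU = (2C + 2 + N − H − X)/2 = (2·16 + 2 + 0 − 11 − 1)/2 = 22/2 = 11.
(Structurally: 2 ring(s) + 9 π bond(s) = 11.)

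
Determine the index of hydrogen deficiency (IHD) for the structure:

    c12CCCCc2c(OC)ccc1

Molecular formula from the SMILES: C11H14O.
DoU = (2C + 2 + N − H − X)/2 = (2·11 + 2 + 0 − 14 − 0)/2 = 10/2 = 5.
(Structurally: 2 ring(s) + 3 π bond(s) = 5.)

5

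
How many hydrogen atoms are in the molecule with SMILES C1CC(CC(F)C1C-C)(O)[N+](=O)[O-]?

14

Hydrogens are implicit in SMILES; fill each atom to its normal valence:
  4 × C: 2 H each → 8
  2 × C: 1 H each → 2
  1 × C: 3 H
  1 × C: no H
  1 × F: no H
  1 × N (charge +1): no H
  1 × O: 1 H
  1 × O: no H
  1 × O (charge -1): no H
  Total hydrogens = 14.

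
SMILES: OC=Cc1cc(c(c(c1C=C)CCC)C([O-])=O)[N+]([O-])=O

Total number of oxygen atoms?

5

The symbol for oxygen appears 5 times in the SMILES.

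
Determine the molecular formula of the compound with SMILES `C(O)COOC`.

C3H8O3

Heavy atoms from the SMILES: 3 C, 3 O.
Implicit hydrogens by atom environment:
  2 × C: 2 H each → 4
  2 × O: no H
  1 × C: 3 H
  1 × O: 1 H
  Total hydrogens = 8.
Molecular formula: C3H8O3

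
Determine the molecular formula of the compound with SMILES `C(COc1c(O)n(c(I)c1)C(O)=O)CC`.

C9H12INO4

Heavy atoms from the SMILES: 9 C, 1 I, 1 N, 4 O.
Implicit hydrogens by atom environment:
  3 × C: 2 H each → 6
  3 × C (aromatic): no H
  2 × O: 1 H each → 2
  2 × O: no H
  1 × C: 3 H
  1 × C (aromatic): 1 H
  1 × C: no H
  1 × I: no H
  1 × N (aromatic): no H
  Total hydrogens = 12.
Molecular formula: C9H12INO4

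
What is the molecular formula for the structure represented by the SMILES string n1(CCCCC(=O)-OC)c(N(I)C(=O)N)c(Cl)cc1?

C11H15ClIN3O3

Heavy atoms from the SMILES: 11 C, 1 Cl, 1 I, 3 N, 3 O.
Implicit hydrogens by atom environment:
  4 × C: 2 H each → 8
  3 × O: no H
  2 × C (aromatic): 1 H each → 2
  2 × C (aromatic): no H
  2 × C: no H
  1 × C: 3 H
  1 × Cl: no H
  1 × I: no H
  1 × N: 2 H
  1 × N (aromatic): no H
  1 × N: no H
  Total hydrogens = 15.
Molecular formula: C11H15ClIN3O3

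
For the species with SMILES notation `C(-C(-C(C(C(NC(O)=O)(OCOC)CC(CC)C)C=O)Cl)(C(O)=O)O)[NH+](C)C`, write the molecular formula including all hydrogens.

Heavy atoms from the SMILES: 17 C, 1 Cl, 2 N, 8 O.
Implicit hydrogens by atom environment:
  5 × C: 3 H each → 15
  5 × O: no H
  4 × C: 2 H each → 8
  4 × C: 1 H each → 4
  4 × C: no H
  3 × O: 1 H each → 3
  1 × Cl: no H
  1 × N: 1 H
  1 × N (charge +1): 1 H
  Total hydrogens = 32.
Net charge +1.
Molecular formula: C17H32ClN2O8+

C17H32ClN2O8+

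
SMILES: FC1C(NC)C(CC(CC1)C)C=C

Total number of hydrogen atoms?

Hydrogens are implicit in SMILES; fill each atom to its normal valence:
  5 × C: 1 H each → 5
  4 × C: 2 H each → 8
  2 × C: 3 H each → 6
  1 × F: no H
  1 × N: 1 H
  Total hydrogens = 20.

20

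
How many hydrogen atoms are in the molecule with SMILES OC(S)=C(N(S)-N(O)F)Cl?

Hydrogens are implicit in SMILES; fill each atom to its normal valence:
  2 × C: no H
  2 × N: no H
  2 × O: 1 H each → 2
  2 × S: 1 H each → 2
  1 × Cl: no H
  1 × F: no H
  Total hydrogens = 4.

4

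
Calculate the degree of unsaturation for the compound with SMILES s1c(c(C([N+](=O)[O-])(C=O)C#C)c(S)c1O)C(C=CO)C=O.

Molecular formula from the SMILES: C12H9NO6S2.
DoU = (2C + 2 + N − H − X)/2 = (2·12 + 2 + 1 − 9 − 0)/2 = 18/2 = 9.
(Structurally: 1 ring(s) + 8 π bond(s) = 9.)

9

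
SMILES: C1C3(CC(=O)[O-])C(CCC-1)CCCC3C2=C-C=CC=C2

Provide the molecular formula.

Heavy atoms from the SMILES: 18 C, 2 O.
Implicit hydrogens by atom environment:
  8 × C: 2 H each → 16
  5 × C (aromatic): 1 H each → 5
  2 × C: 1 H each → 2
  2 × C: no H
  1 × C (aromatic): no H
  1 × O: no H
  1 × O (charge -1): no H
  Total hydrogens = 23.
Net charge -1.
Molecular formula: C18H23O2-

C18H23O2-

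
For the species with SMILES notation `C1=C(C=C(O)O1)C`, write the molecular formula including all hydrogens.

Heavy atoms from the SMILES: 5 C, 2 O.
Implicit hydrogens by atom environment:
  2 × C (aromatic): 1 H each → 2
  2 × C (aromatic): no H
  1 × C: 3 H
  1 × O: 1 H
  1 × O (aromatic): no H
  Total hydrogens = 6.
Molecular formula: C5H6O2

C5H6O2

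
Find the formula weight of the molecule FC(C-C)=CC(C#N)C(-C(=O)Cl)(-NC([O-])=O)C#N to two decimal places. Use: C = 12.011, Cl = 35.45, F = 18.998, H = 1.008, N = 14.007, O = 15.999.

Molecular formula: C10H8ClFN3O3-.
M = 10×12.011 + 1×35.45 + 1×18.998 + 8×1.008 + 3×14.007 + 3×15.999 = 272.64 g/mol.

272.64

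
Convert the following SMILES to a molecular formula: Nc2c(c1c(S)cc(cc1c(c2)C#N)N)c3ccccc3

Heavy atoms from the SMILES: 17 C, 3 N, 1 S.
Implicit hydrogens by atom environment:
  8 × C (aromatic): 1 H each → 8
  8 × C (aromatic): no H
  2 × N: 2 H each → 4
  1 × C: no H
  1 × N: no H
  1 × S: 1 H
  Total hydrogens = 13.
Molecular formula: C17H13N3S

C17H13N3S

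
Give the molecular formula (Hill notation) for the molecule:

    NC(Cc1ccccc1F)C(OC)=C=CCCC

Heavy atoms from the SMILES: 15 C, 1 F, 1 N, 1 O.
Implicit hydrogens by atom environment:
  4 × C (aromatic): 1 H each → 4
  3 × C: 2 H each → 6
  2 × C: 3 H each → 6
  2 × C: 1 H each → 2
  2 × C: no H
  2 × C (aromatic): no H
  1 × F: no H
  1 × N: 2 H
  1 × O: no H
  Total hydrogens = 20.
Molecular formula: C15H20FNO

C15H20FNO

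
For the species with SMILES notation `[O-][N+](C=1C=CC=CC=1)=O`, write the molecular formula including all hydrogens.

C6H5NO2

Heavy atoms from the SMILES: 6 C, 1 N, 2 O.
Implicit hydrogens by atom environment:
  5 × C (aromatic): 1 H each → 5
  1 × C (aromatic): no H
  1 × N (charge +1): no H
  1 × O: no H
  1 × O (charge -1): no H
  Total hydrogens = 5.
Molecular formula: C6H5NO2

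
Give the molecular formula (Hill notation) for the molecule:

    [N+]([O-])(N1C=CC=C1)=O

C4H4N2O2

Heavy atoms from the SMILES: 4 C, 2 N, 2 O.
Implicit hydrogens by atom environment:
  4 × C (aromatic): 1 H each → 4
  1 × N (aromatic): no H
  1 × N (charge +1): no H
  1 × O: no H
  1 × O (charge -1): no H
  Total hydrogens = 4.
Molecular formula: C4H4N2O2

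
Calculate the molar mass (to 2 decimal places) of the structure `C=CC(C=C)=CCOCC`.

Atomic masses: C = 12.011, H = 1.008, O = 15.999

138.21

Molecular formula: C9H14O.
M = 9×12.011 + 14×1.008 + 1×15.999 = 138.21 g/mol.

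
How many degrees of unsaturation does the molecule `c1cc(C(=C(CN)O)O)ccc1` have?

Molecular formula from the SMILES: C9H11NO2.
DoU = (2C + 2 + N − H − X)/2 = (2·9 + 2 + 1 − 11 − 0)/2 = 10/2 = 5.
(Structurally: 1 ring(s) + 4 π bond(s) = 5.)

5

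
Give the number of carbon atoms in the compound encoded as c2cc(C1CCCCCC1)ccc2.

The symbol for carbon appears 13 times in the SMILES. Lowercase c denotes aromatic carbon and counts toward C.

13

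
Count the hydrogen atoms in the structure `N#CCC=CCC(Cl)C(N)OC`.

13

Hydrogens are implicit in SMILES; fill each atom to its normal valence:
  4 × C: 1 H each → 4
  2 × C: 2 H each → 4
  1 × C: 3 H
  1 × C: no H
  1 × Cl: no H
  1 × N: 2 H
  1 × N: no H
  1 × O: no H
  Total hydrogens = 13.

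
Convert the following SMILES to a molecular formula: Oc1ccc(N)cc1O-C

C7H9NO2

Heavy atoms from the SMILES: 7 C, 1 N, 2 O.
Implicit hydrogens by atom environment:
  3 × C (aromatic): 1 H each → 3
  3 × C (aromatic): no H
  1 × C: 3 H
  1 × N: 2 H
  1 × O: 1 H
  1 × O: no H
  Total hydrogens = 9.
Molecular formula: C7H9NO2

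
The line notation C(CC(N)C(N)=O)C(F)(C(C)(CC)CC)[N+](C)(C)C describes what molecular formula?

C14H31FN3O+

Heavy atoms from the SMILES: 14 C, 1 F, 3 N, 1 O.
Implicit hydrogens by atom environment:
  6 × C: 3 H each → 18
  4 × C: 2 H each → 8
  3 × C: no H
  2 × N: 2 H each → 4
  1 × C: 1 H
  1 × F: no H
  1 × N (charge +1): no H
  1 × O: no H
  Total hydrogens = 31.
Net charge +1.
Molecular formula: C14H31FN3O+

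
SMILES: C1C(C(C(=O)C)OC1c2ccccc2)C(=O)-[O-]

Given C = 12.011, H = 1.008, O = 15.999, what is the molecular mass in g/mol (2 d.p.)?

233.24

Molecular formula: C13H13O4-.
M = 13×12.011 + 13×1.008 + 4×15.999 = 233.24 g/mol.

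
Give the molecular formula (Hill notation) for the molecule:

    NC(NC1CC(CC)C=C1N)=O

C8H15N3O

Heavy atoms from the SMILES: 8 C, 3 N, 1 O.
Implicit hydrogens by atom environment:
  3 × C: 1 H each → 3
  2 × C: 2 H each → 4
  2 × C: no H
  2 × N: 2 H each → 4
  1 × C: 3 H
  1 × N: 1 H
  1 × O: no H
  Total hydrogens = 15.
Molecular formula: C8H15N3O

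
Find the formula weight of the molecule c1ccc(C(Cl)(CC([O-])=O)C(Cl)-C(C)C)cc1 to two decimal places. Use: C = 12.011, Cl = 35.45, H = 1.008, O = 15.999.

Molecular formula: C13H15Cl2O2-.
M = 13×12.011 + 2×35.45 + 15×1.008 + 2×15.999 = 274.16 g/mol.

274.16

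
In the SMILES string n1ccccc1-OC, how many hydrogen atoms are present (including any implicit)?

7

Hydrogens are implicit in SMILES; fill each atom to its normal valence:
  4 × C (aromatic): 1 H each → 4
  1 × C: 3 H
  1 × C (aromatic): no H
  1 × N (aromatic): no H
  1 × O: no H
  Total hydrogens = 7.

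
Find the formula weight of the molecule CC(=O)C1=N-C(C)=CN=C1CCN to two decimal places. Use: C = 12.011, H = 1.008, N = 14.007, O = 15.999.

Molecular formula: C9H13N3O.
M = 9×12.011 + 13×1.008 + 3×14.007 + 1×15.999 = 179.22 g/mol.

179.22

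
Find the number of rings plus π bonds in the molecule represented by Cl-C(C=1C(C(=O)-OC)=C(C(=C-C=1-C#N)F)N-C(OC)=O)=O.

9

Molecular formula from the SMILES: C12H8ClFN2O5.
DoU = (2C + 2 + N − H − X)/2 = (2·12 + 2 + 2 − 8 − 2)/2 = 18/2 = 9.
(Structurally: 1 ring(s) + 8 π bond(s) = 9.)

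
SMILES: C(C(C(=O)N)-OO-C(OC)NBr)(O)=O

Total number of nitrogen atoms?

The symbol for nitrogen appears 2 times in the SMILES.

2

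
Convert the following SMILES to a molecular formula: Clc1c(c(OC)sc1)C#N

Heavy atoms from the SMILES: 6 C, 1 Cl, 1 N, 1 O, 1 S.
Implicit hydrogens by atom environment:
  3 × C (aromatic): no H
  1 × C: 3 H
  1 × C (aromatic): 1 H
  1 × C: no H
  1 × Cl: no H
  1 × N: no H
  1 × O: no H
  1 × S (aromatic): no H
  Total hydrogens = 4.
Molecular formula: C6H4ClNOS

C6H4ClNOS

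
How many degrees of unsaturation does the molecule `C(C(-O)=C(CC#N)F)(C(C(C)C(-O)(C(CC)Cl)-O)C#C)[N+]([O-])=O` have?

6

Molecular formula from the SMILES: C14H18ClFN2O5.
DoU = (2C + 2 + N − H − X)/2 = (2·14 + 2 + 2 − 18 − 2)/2 = 12/2 = 6.
(Structurally: 0 ring(s) + 6 π bond(s) = 6.)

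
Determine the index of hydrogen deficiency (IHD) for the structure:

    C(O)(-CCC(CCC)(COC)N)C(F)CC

Molecular formula from the SMILES: C12H26FNO2.
DoU = (2C + 2 + N − H − X)/2 = (2·12 + 2 + 1 − 26 − 1)/2 = 0/2 = 0.
(Structurally: 0 ring(s) + 0 π bond(s) = 0.)

0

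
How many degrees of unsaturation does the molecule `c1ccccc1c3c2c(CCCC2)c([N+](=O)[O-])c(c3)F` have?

Molecular formula from the SMILES: C16H14FNO2.
DoU = (2C + 2 + N − H − X)/2 = (2·16 + 2 + 1 − 14 − 1)/2 = 20/2 = 10.
(Structurally: 3 ring(s) + 7 π bond(s) = 10.)

10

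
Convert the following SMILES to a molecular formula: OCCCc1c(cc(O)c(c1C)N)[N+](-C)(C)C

Heavy atoms from the SMILES: 13 C, 2 N, 2 O.
Implicit hydrogens by atom environment:
  5 × C (aromatic): no H
  4 × C: 3 H each → 12
  3 × C: 2 H each → 6
  2 × O: 1 H each → 2
  1 × C (aromatic): 1 H
  1 × N: 2 H
  1 × N (charge +1): no H
  Total hydrogens = 23.
Net charge +1.
Molecular formula: C13H23N2O2+

C13H23N2O2+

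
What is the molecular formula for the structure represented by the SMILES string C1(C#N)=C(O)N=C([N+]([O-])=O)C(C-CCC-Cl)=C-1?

Heavy atoms from the SMILES: 10 C, 1 Cl, 3 N, 3 O.
Implicit hydrogens by atom environment:
  4 × C: 2 H each → 8
  4 × C (aromatic): no H
  1 × C (aromatic): 1 H
  1 × C: no H
  1 × Cl: no H
  1 × N (aromatic): no H
  1 × N: no H
  1 × N (charge +1): no H
  1 × O: 1 H
  1 × O: no H
  1 × O (charge -1): no H
  Total hydrogens = 10.
Molecular formula: C10H10ClN3O3

C10H10ClN3O3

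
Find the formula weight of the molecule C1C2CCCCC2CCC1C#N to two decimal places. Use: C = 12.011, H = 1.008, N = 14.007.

Molecular formula: C11H17N.
M = 11×12.011 + 17×1.008 + 1×14.007 = 163.26 g/mol.

163.26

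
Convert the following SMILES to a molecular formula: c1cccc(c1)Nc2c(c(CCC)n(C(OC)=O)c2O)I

Heavy atoms from the SMILES: 15 C, 1 I, 2 N, 3 O.
Implicit hydrogens by atom environment:
  5 × C (aromatic): 1 H each → 5
  5 × C (aromatic): no H
  2 × C: 3 H each → 6
  2 × C: 2 H each → 4
  2 × O: no H
  1 × C: no H
  1 × I: no H
  1 × N: 1 H
  1 × N (aromatic): no H
  1 × O: 1 H
  Total hydrogens = 17.
Molecular formula: C15H17IN2O3

C15H17IN2O3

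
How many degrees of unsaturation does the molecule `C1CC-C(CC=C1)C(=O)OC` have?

3

Molecular formula from the SMILES: C9H14O2.
DoU = (2C + 2 + N − H − X)/2 = (2·9 + 2 + 0 − 14 − 0)/2 = 6/2 = 3.
(Structurally: 1 ring(s) + 2 π bond(s) = 3.)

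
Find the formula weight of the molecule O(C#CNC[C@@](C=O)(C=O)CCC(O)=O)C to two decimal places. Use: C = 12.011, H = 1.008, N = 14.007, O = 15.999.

Molecular formula: C10H13NO5.
M = 10×12.011 + 13×1.008 + 1×14.007 + 5×15.999 = 227.22 g/mol.

227.22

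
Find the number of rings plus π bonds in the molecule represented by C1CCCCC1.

1

Molecular formula from the SMILES: C6H12.
DoU = (2C + 2 + N − H − X)/2 = (2·6 + 2 + 0 − 12 − 0)/2 = 2/2 = 1.
(Structurally: 1 ring(s) + 0 π bond(s) = 1.)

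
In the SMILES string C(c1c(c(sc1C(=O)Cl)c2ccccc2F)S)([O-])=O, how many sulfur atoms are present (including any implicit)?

2

The symbol for sulfur appears 2 times in the SMILES.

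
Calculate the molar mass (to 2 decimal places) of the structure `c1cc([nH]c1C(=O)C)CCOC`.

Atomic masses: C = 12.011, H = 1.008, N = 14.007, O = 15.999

Molecular formula: C9H13NO2.
M = 9×12.011 + 13×1.008 + 1×14.007 + 2×15.999 = 167.21 g/mol.

167.21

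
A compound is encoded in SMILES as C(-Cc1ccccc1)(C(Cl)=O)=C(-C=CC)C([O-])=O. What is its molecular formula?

C14H12ClO3-

Heavy atoms from the SMILES: 14 C, 1 Cl, 3 O.
Implicit hydrogens by atom environment:
  5 × C (aromatic): 1 H each → 5
  4 × C: no H
  2 × C: 1 H each → 2
  2 × O: no H
  1 × C: 3 H
  1 × C: 2 H
  1 × C (aromatic): no H
  1 × Cl: no H
  1 × O (charge -1): no H
  Total hydrogens = 12.
Net charge -1.
Molecular formula: C14H12ClO3-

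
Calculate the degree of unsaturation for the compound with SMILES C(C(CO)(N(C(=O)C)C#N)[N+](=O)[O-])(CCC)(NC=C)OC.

5

Molecular formula from the SMILES: C12H20N4O5.
DoU = (2C + 2 + N − H − X)/2 = (2·12 + 2 + 4 − 20 − 0)/2 = 10/2 = 5.
(Structurally: 0 ring(s) + 5 π bond(s) = 5.)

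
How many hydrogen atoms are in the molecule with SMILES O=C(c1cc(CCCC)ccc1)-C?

Hydrogens are implicit in SMILES; fill each atom to its normal valence:
  4 × C (aromatic): 1 H each → 4
  3 × C: 2 H each → 6
  2 × C: 3 H each → 6
  2 × C (aromatic): no H
  1 × C: no H
  1 × O: no H
  Total hydrogens = 16.

16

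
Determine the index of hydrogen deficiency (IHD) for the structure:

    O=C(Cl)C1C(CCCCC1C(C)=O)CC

Molecular formula from the SMILES: C12H19ClO2.
DoU = (2C + 2 + N − H − X)/2 = (2·12 + 2 + 0 − 19 − 1)/2 = 6/2 = 3.
(Structurally: 1 ring(s) + 2 π bond(s) = 3.)

3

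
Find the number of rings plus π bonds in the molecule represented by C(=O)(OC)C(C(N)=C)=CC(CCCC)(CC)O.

3

Molecular formula from the SMILES: C13H23NO3.
DoU = (2C + 2 + N − H − X)/2 = (2·13 + 2 + 1 − 23 − 0)/2 = 6/2 = 3.
(Structurally: 0 ring(s) + 3 π bond(s) = 3.)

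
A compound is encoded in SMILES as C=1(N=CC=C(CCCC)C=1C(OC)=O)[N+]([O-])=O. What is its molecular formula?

Heavy atoms from the SMILES: 11 C, 2 N, 4 O.
Implicit hydrogens by atom environment:
  3 × C: 2 H each → 6
  3 × C (aromatic): no H
  3 × O: no H
  2 × C: 3 H each → 6
  2 × C (aromatic): 1 H each → 2
  1 × C: no H
  1 × N (aromatic): no H
  1 × N (charge +1): no H
  1 × O (charge -1): no H
  Total hydrogens = 14.
Molecular formula: C11H14N2O4

C11H14N2O4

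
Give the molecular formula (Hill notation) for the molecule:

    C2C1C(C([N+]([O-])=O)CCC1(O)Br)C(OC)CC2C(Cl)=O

C12H17BrClNO5

Heavy atoms from the SMILES: 1 Br, 12 C, 1 Cl, 1 N, 5 O.
Implicit hydrogens by atom environment:
  5 × C: 1 H each → 5
  4 × C: 2 H each → 8
  3 × O: no H
  2 × C: no H
  1 × Br: no H
  1 × C: 3 H
  1 × Cl: no H
  1 × N (charge +1): no H
  1 × O: 1 H
  1 × O (charge -1): no H
  Total hydrogens = 17.
Molecular formula: C12H17BrClNO5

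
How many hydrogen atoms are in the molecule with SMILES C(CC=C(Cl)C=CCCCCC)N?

20

Hydrogens are implicit in SMILES; fill each atom to its normal valence:
  6 × C: 2 H each → 12
  3 × C: 1 H each → 3
  1 × C: 3 H
  1 × C: no H
  1 × Cl: no H
  1 × N: 2 H
  Total hydrogens = 20.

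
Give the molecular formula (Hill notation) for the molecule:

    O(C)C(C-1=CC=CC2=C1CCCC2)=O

C12H14O2

Heavy atoms from the SMILES: 12 C, 2 O.
Implicit hydrogens by atom environment:
  4 × C: 2 H each → 8
  3 × C (aromatic): 1 H each → 3
  3 × C (aromatic): no H
  2 × O: no H
  1 × C: 3 H
  1 × C: no H
  Total hydrogens = 14.
Molecular formula: C12H14O2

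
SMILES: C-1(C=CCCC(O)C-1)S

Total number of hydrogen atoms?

12

Hydrogens are implicit in SMILES; fill each atom to its normal valence:
  4 × C: 1 H each → 4
  3 × C: 2 H each → 6
  1 × O: 1 H
  1 × S: 1 H
  Total hydrogens = 12.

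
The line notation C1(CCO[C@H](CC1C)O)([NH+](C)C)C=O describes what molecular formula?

Heavy atoms from the SMILES: 10 C, 1 N, 3 O.
Implicit hydrogens by atom environment:
  3 × C: 3 H each → 9
  3 × C: 2 H each → 6
  3 × C: 1 H each → 3
  2 × O: no H
  1 × C: no H
  1 × N (charge +1): 1 H
  1 × O: 1 H
  Total hydrogens = 20.
Net charge +1.
Molecular formula: C10H20NO3+

C10H20NO3+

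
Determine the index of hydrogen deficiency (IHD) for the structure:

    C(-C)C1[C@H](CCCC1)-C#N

Molecular formula from the SMILES: C9H15N.
DoU = (2C + 2 + N − H − X)/2 = (2·9 + 2 + 1 − 15 − 0)/2 = 6/2 = 3.
(Structurally: 1 ring(s) + 2 π bond(s) = 3.)

3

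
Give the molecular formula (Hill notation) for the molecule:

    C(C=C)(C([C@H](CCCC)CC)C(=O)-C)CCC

Heavy atoms from the SMILES: 16 C, 1 O.
Implicit hydrogens by atom environment:
  7 × C: 2 H each → 14
  4 × C: 3 H each → 12
  4 × C: 1 H each → 4
  1 × C: no H
  1 × O: no H
  Total hydrogens = 30.
Molecular formula: C16H30O

C16H30O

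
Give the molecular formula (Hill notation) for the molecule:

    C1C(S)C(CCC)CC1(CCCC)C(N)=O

C13H25NOS

Heavy atoms from the SMILES: 13 C, 1 N, 1 O, 1 S.
Implicit hydrogens by atom environment:
  7 × C: 2 H each → 14
  2 × C: 3 H each → 6
  2 × C: 1 H each → 2
  2 × C: no H
  1 × N: 2 H
  1 × O: no H
  1 × S: 1 H
  Total hydrogens = 25.
Molecular formula: C13H25NOS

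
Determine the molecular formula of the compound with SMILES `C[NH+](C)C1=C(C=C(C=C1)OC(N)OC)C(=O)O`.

Heavy atoms from the SMILES: 11 C, 2 N, 4 O.
Implicit hydrogens by atom environment:
  3 × C: 3 H each → 9
  3 × C (aromatic): 1 H each → 3
  3 × C (aromatic): no H
  3 × O: no H
  1 × C: 1 H
  1 × C: no H
  1 × N: 2 H
  1 × N (charge +1): 1 H
  1 × O: 1 H
  Total hydrogens = 17.
Net charge +1.
Molecular formula: C11H17N2O4+

C11H17N2O4+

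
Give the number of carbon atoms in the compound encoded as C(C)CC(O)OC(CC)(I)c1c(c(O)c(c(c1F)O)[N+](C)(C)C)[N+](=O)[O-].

16

The symbol for carbon appears 16 times in the SMILES. Lowercase c denotes aromatic carbon and counts toward C.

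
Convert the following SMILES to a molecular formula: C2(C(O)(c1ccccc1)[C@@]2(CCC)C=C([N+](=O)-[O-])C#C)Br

C16H16BrNO3

Heavy atoms from the SMILES: 1 Br, 16 C, 1 N, 3 O.
Implicit hydrogens by atom environment:
  5 × C (aromatic): 1 H each → 5
  4 × C: no H
  3 × C: 1 H each → 3
  2 × C: 2 H each → 4
  1 × Br: no H
  1 × C: 3 H
  1 × C (aromatic): no H
  1 × N (charge +1): no H
  1 × O: 1 H
  1 × O: no H
  1 × O (charge -1): no H
  Total hydrogens = 16.
Molecular formula: C16H16BrNO3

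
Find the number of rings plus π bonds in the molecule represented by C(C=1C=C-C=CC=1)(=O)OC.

Molecular formula from the SMILES: C8H8O2.
DoU = (2C + 2 + N − H − X)/2 = (2·8 + 2 + 0 − 8 − 0)/2 = 10/2 = 5.
(Structurally: 1 ring(s) + 4 π bond(s) = 5.)

5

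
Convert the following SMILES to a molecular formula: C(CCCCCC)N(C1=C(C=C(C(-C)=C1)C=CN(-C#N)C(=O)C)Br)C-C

Heavy atoms from the SMILES: 1 Br, 21 C, 3 N, 1 O.
Implicit hydrogens by atom environment:
  7 × C: 2 H each → 14
  4 × C: 3 H each → 12
  4 × C (aromatic): no H
  3 × N: no H
  2 × C (aromatic): 1 H each → 2
  2 × C: 1 H each → 2
  2 × C: no H
  1 × Br: no H
  1 × O: no H
  Total hydrogens = 30.
Molecular formula: C21H30BrN3O

C21H30BrN3O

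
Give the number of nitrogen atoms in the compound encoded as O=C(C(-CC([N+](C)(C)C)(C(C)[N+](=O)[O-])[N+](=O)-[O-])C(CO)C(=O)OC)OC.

3

The symbol for nitrogen appears 3 times in the SMILES.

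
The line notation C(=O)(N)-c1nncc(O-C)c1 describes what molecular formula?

C6H7N3O2

Heavy atoms from the SMILES: 6 C, 3 N, 2 O.
Implicit hydrogens by atom environment:
  2 × C (aromatic): 1 H each → 2
  2 × C (aromatic): no H
  2 × N (aromatic): no H
  2 × O: no H
  1 × C: 3 H
  1 × C: no H
  1 × N: 2 H
  Total hydrogens = 7.
Molecular formula: C6H7N3O2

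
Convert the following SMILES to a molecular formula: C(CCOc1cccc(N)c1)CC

C11H17NO

Heavy atoms from the SMILES: 11 C, 1 N, 1 O.
Implicit hydrogens by atom environment:
  4 × C: 2 H each → 8
  4 × C (aromatic): 1 H each → 4
  2 × C (aromatic): no H
  1 × C: 3 H
  1 × N: 2 H
  1 × O: no H
  Total hydrogens = 17.
Molecular formula: C11H17NO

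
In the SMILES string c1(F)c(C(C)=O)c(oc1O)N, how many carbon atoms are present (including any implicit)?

The symbol for carbon appears 6 times in the SMILES. Lowercase c denotes aromatic carbon and counts toward C.

6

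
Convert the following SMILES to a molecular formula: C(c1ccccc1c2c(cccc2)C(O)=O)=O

C14H10O3

Heavy atoms from the SMILES: 14 C, 3 O.
Implicit hydrogens by atom environment:
  8 × C (aromatic): 1 H each → 8
  4 × C (aromatic): no H
  2 × O: no H
  1 × C: 1 H
  1 × C: no H
  1 × O: 1 H
  Total hydrogens = 10.
Molecular formula: C14H10O3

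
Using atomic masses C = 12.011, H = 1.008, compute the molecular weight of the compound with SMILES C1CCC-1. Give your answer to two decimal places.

Molecular formula: C4H8.
M = 4×12.011 + 8×1.008 = 56.11 g/mol.

56.11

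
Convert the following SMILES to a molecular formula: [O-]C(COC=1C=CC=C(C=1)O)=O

C8H7O4-

Heavy atoms from the SMILES: 8 C, 4 O.
Implicit hydrogens by atom environment:
  4 × C (aromatic): 1 H each → 4
  2 × C (aromatic): no H
  2 × O: no H
  1 × C: 2 H
  1 × C: no H
  1 × O: 1 H
  1 × O (charge -1): no H
  Total hydrogens = 7.
Net charge -1.
Molecular formula: C8H7O4-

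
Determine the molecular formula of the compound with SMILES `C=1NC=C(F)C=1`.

C4H4FN

Heavy atoms from the SMILES: 4 C, 1 F, 1 N.
Implicit hydrogens by atom environment:
  3 × C (aromatic): 1 H each → 3
  1 × C (aromatic): no H
  1 × F: no H
  1 × N (aromatic): 1 H
  Total hydrogens = 4.
Molecular formula: C4H4FN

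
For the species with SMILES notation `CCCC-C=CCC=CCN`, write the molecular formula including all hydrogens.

C10H19N

Heavy atoms from the SMILES: 10 C, 1 N.
Implicit hydrogens by atom environment:
  5 × C: 2 H each → 10
  4 × C: 1 H each → 4
  1 × C: 3 H
  1 × N: 2 H
  Total hydrogens = 19.
Molecular formula: C10H19N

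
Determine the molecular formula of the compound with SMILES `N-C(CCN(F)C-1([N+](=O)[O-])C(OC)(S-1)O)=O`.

Heavy atoms from the SMILES: 6 C, 1 F, 3 N, 5 O, 1 S.
Implicit hydrogens by atom environment:
  3 × C: no H
  3 × O: no H
  2 × C: 2 H each → 4
  1 × C: 3 H
  1 × F: no H
  1 × N: 2 H
  1 × N (charge +1): no H
  1 × N: no H
  1 × O: 1 H
  1 × O (charge -1): no H
  1 × S: no H
  Total hydrogens = 10.
Molecular formula: C6H10FN3O5S

C6H10FN3O5S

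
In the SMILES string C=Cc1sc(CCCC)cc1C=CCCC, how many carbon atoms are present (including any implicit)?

The symbol for carbon appears 15 times in the SMILES. Lowercase c denotes aromatic carbon and counts toward C.

15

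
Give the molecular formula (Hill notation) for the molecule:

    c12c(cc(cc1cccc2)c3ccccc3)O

C16H12O

Heavy atoms from the SMILES: 16 C, 1 O.
Implicit hydrogens by atom environment:
  11 × C (aromatic): 1 H each → 11
  5 × C (aromatic): no H
  1 × O: 1 H
  Total hydrogens = 12.
Molecular formula: C16H12O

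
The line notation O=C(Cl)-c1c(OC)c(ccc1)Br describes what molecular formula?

Heavy atoms from the SMILES: 1 Br, 8 C, 1 Cl, 2 O.
Implicit hydrogens by atom environment:
  3 × C (aromatic): 1 H each → 3
  3 × C (aromatic): no H
  2 × O: no H
  1 × Br: no H
  1 × C: 3 H
  1 × C: no H
  1 × Cl: no H
  Total hydrogens = 6.
Molecular formula: C8H6BrClO2

C8H6BrClO2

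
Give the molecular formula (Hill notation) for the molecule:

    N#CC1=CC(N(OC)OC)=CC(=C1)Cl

C9H9ClN2O2

Heavy atoms from the SMILES: 9 C, 1 Cl, 2 N, 2 O.
Implicit hydrogens by atom environment:
  3 × C (aromatic): 1 H each → 3
  3 × C (aromatic): no H
  2 × C: 3 H each → 6
  2 × N: no H
  2 × O: no H
  1 × C: no H
  1 × Cl: no H
  Total hydrogens = 9.
Molecular formula: C9H9ClN2O2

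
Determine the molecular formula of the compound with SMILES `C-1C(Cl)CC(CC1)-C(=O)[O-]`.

C7H10ClO2-

Heavy atoms from the SMILES: 7 C, 1 Cl, 2 O.
Implicit hydrogens by atom environment:
  4 × C: 2 H each → 8
  2 × C: 1 H each → 2
  1 × C: no H
  1 × Cl: no H
  1 × O: no H
  1 × O (charge -1): no H
  Total hydrogens = 10.
Net charge -1.
Molecular formula: C7H10ClO2-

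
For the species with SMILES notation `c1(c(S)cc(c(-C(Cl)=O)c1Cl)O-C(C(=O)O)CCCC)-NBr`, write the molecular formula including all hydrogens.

C13H14BrCl2NO4S

Heavy atoms from the SMILES: 1 Br, 13 C, 2 Cl, 1 N, 4 O, 1 S.
Implicit hydrogens by atom environment:
  5 × C (aromatic): no H
  3 × C: 2 H each → 6
  3 × O: no H
  2 × C: no H
  2 × Cl: no H
  1 × Br: no H
  1 × C: 3 H
  1 × C (aromatic): 1 H
  1 × C: 1 H
  1 × N: 1 H
  1 × O: 1 H
  1 × S: 1 H
  Total hydrogens = 14.
Molecular formula: C13H14BrCl2NO4S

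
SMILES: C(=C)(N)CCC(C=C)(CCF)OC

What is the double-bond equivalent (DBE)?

Molecular formula from the SMILES: C10H18FNO.
DoU = (2C + 2 + N − H − X)/2 = (2·10 + 2 + 1 − 18 − 1)/2 = 4/2 = 2.
(Structurally: 0 ring(s) + 2 π bond(s) = 2.)

2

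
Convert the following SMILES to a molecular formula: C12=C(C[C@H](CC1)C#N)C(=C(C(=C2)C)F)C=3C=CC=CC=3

C18H16FN

Heavy atoms from the SMILES: 18 C, 1 F, 1 N.
Implicit hydrogens by atom environment:
  6 × C (aromatic): 1 H each → 6
  6 × C (aromatic): no H
  3 × C: 2 H each → 6
  1 × C: 3 H
  1 × C: 1 H
  1 × C: no H
  1 × F: no H
  1 × N: no H
  Total hydrogens = 16.
Molecular formula: C18H16FN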